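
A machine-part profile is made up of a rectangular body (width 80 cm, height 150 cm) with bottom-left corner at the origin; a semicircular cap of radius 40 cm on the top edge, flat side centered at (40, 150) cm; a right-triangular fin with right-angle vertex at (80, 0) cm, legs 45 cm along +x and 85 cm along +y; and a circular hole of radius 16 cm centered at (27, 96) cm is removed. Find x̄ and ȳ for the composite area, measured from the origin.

rectangular body: A = 80 × 150 = 12000.00, centroid at (40.00, 75.00).
semicircular top: A = ½π·40² = 2513.27, centroid at (40.00, 166.98).
triangular fin: A = ½·45·85 = 1912.50, centroid at (95.00, 28.33).
hole: A = −π·16² = -804.25, centroid at (27.00, 96.00).
ΣA = 15621.53 cm², ΣAx̄ = 740503.78 cm³, ΣAȳ = 1296637.50 cm³.
x̄ = 740503.78/15621.53 = 47.40 cm; ȳ = 1296637.50/15621.53 = 83.00 cm.

x̄ = 47.40 cm, ȳ = 83.00 cm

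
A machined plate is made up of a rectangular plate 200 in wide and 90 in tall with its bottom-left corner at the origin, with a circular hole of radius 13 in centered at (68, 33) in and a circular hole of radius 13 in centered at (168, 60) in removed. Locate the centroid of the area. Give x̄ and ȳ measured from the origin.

Part | A | x̄ᵢ | ȳᵢ | A·x̄ᵢ | A·ȳᵢ
plate | 18000.00 | 100.00 | 45.00 | 1800000.00 | 810000.00
hole 1 | -530.93 | 68.00 | 33.00 | -36103.18 | -17520.66
hole 2 | -530.93 | 168.00 | 60.00 | -89196.10 | -31855.75
Σ | 16938.14 |  |  | 1674700.72 | 760623.59
x̄ = 1674700.72 / 16938.14 = 98.87 in
ȳ = 760623.59 / 16938.14 = 44.91 in

x̄ = 98.87 in, ȳ = 44.91 in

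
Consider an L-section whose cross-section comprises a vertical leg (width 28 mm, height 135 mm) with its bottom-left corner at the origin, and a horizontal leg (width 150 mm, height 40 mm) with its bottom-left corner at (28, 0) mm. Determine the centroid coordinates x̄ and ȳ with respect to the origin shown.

x̄ = 68.60 mm, ȳ = 38.36 mm

vertical leg: A = 28 × 135 = 3780.00, centroid at (14.00, 67.50).
horizontal leg: A = 150 × 40 = 6000.00, centroid at (103.00, 20.00).
ΣA = 9780.00 mm²
ΣAx̄ = (3780.00)(14.00) + (6000.00)(103.00) = 670920.00 mm³
ΣAȳ = (3780.00)(67.50) + (6000.00)(20.00) = 375150.00 mm³
x̄ = 670920.00 / 9780.00 = 68.60 mm
ȳ = 375150.00 / 9780.00 = 38.36 mm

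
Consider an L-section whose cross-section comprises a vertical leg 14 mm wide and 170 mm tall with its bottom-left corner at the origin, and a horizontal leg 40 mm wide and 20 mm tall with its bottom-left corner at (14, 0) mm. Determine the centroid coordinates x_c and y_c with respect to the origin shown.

Part | A | x̄ᵢ | ȳᵢ | A·x̄ᵢ | A·ȳᵢ
vertical leg | 2380.00 | 7.00 | 85.00 | 16660.00 | 202300.00
horizontal leg | 800.00 | 34.00 | 10.00 | 27200.00 | 8000.00
Σ | 3180.00 |  |  | 43860.00 | 210300.00
x_c = 43860.00 / 3180.00 = 13.79 mm
y_c = 210300.00 / 3180.00 = 66.13 mm

x_c = 13.79 mm, y_c = 66.13 mm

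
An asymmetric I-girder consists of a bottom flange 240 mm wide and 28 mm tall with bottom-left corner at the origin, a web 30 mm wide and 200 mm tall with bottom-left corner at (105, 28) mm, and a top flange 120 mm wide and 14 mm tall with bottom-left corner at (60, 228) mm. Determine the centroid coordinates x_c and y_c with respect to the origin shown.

Part | A | x̄ᵢ | ȳᵢ | A·x̄ᵢ | A·ȳᵢ
bottom flange | 6720.00 | 120.00 | 14.00 | 806400.00 | 94080.00
web | 6000.00 | 120.00 | 128.00 | 720000.00 | 768000.00
top flange | 1680.00 | 120.00 | 235.00 | 201600.00 | 394800.00
Σ | 14400.00 |  |  | 1728000.00 | 1256880.00
x_c = 1728000.00 / 14400.00 = 120.00 mm
y_c = 1256880.00 / 14400.00 = 87.28 mm

x_c = 120.00 mm, y_c = 87.28 mm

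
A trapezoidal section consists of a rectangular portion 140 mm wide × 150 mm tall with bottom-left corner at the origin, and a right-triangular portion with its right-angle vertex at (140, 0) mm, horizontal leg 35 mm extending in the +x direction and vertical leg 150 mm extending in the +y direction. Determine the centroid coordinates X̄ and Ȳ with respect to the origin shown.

rectangular portion: A = 140 × 150 = 21000.00, centroid at (70.00, 75.00).
triangular portion: A = ½·35·150 = 2625.00, centroid at (151.67, 50.00).
ΣA = 23625.00 mm², ΣAX̄ = 1868125.00 mm³, ΣAȲ = 1706250.00 mm³.
X̄ = 1868125.00/23625.00 = 79.07 mm; Ȳ = 1706250.00/23625.00 = 72.22 mm.

X̄ = 79.07 mm, Ȳ = 72.22 mm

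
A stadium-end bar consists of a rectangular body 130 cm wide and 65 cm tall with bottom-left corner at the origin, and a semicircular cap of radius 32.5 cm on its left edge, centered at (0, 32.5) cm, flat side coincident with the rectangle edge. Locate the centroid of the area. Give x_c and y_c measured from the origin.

x_c = 52.07 cm, y_c = 32.50 cm

rectangular body: A = 130 × 65 = 8450.00, centroid at (65.00, 32.50).
semicircular end: A = ½π·32.5² = 1659.15, centroid at (-13.79, 32.50).
ΣA = 10109.15 cm², ΣAx_c = 526364.58 cm³, ΣAy_c = 328547.49 cm³.
x_c = 526364.58/10109.15 = 52.07 cm; y_c = 328547.49/10109.15 = 32.50 cm.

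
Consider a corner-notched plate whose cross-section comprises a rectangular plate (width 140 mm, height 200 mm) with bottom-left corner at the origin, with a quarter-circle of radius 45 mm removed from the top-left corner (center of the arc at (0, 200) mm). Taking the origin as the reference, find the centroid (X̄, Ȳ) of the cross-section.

Part | A | x̄ᵢ | ȳᵢ | A·x̄ᵢ | A·ȳᵢ
plate | 28000.00 | 70.00 | 100.00 | 1960000.00 | 2800000.00
removed quarter-circle | -1590.43 | 19.10 | 180.90 | -30375.00 | -287711.26
Σ | 26409.57 |  |  | 1929625.00 | 2512288.74
X̄ = 1929625.00 / 26409.57 = 73.07 mm
Ȳ = 2512288.74 / 26409.57 = 95.13 mm

X̄ = 73.07 mm, Ȳ = 95.13 mm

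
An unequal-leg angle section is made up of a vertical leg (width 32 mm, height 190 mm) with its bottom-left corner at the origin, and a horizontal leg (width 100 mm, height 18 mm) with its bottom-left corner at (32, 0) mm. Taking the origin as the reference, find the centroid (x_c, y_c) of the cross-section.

x_c = 31.08 mm, y_c = 75.36 mm

Part | A | x̄ᵢ | ȳᵢ | A·x̄ᵢ | A·ȳᵢ
vertical leg | 6080.00 | 16.00 | 95.00 | 97280.00 | 577600.00
horizontal leg | 1800.00 | 82.00 | 9.00 | 147600.00 | 16200.00
Σ | 7880.00 |  |  | 244880.00 | 593800.00
x_c = 244880.00 / 7880.00 = 31.08 mm
y_c = 593800.00 / 7880.00 = 75.36 mm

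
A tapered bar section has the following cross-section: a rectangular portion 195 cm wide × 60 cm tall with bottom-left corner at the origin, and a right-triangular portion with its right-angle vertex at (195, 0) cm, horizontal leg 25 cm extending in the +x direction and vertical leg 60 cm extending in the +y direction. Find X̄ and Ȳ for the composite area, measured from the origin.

X̄ = 103.88 cm, Ȳ = 29.40 cm

rectangular portion: A = 195 × 60 = 11700.00, centroid at (97.50, 30.00).
triangular portion: A = ½·25·60 = 750.00, centroid at (203.33, 20.00).
ΣA = 12450.00 cm², ΣAX̄ = 1293250.00 cm³, ΣAȲ = 366000.00 cm³.
X̄ = 1293250.00/12450.00 = 103.88 cm; Ȳ = 366000.00/12450.00 = 29.40 cm.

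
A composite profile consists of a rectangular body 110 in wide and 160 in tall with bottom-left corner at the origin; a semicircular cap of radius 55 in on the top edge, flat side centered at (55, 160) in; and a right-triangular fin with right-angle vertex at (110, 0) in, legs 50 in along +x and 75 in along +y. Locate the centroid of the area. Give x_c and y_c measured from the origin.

Part | A | x̄ᵢ | ȳᵢ | A·x̄ᵢ | A·ȳᵢ
rectangular body | 17600.00 | 55.00 | 80.00 | 968000.00 | 1408000.00
semicircular top | 4751.66 | 55.00 | 183.34 | 261341.24 | 871182.09
triangular fin | 1875.00 | 126.67 | 25.00 | 237500.00 | 46875.00
Σ | 24226.66 |  |  | 1466841.24 | 2326057.09
x_c = 1466841.24 / 24226.66 = 60.55 in
y_c = 2326057.09 / 24226.66 = 96.01 in

x_c = 60.55 in, y_c = 96.01 in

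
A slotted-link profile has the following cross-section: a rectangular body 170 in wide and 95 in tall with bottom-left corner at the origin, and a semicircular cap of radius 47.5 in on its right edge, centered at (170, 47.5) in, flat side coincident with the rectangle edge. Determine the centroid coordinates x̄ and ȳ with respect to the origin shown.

x̄ = 103.92 in, ȳ = 47.50 in

rectangular body: A = 170 × 95 = 16150.00, centroid at (85.00, 47.50).
semicircular end: A = ½π·47.5² = 3544.11, centroid at (190.16, 47.50).
ΣA = 19694.11 in², ΣAx̄ = 2046696.48 in³, ΣAȳ = 935470.19 in³.
x̄ = 2046696.48/19694.11 = 103.92 in; ȳ = 935470.19/19694.11 = 47.50 in.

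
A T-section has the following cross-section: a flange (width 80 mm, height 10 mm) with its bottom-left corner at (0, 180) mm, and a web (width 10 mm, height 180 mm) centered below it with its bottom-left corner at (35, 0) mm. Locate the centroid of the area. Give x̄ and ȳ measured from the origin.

Part | A | x̄ᵢ | ȳᵢ | A·x̄ᵢ | A·ȳᵢ
web | 1800.00 | 40.00 | 90.00 | 72000.00 | 162000.00
flange | 800.00 | 40.00 | 185.00 | 32000.00 | 148000.00
Σ | 2600.00 |  |  | 104000.00 | 310000.00
x̄ = 104000.00 / 2600.00 = 40.00 mm
ȳ = 310000.00 / 2600.00 = 119.23 mm

x̄ = 40.00 mm, ȳ = 119.23 mm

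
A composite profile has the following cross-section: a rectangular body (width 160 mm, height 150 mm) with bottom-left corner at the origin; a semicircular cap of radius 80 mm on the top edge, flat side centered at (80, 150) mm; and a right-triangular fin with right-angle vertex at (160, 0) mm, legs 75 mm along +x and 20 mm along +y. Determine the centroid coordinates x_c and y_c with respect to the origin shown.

Part | A | x̄ᵢ | ȳᵢ | A·x̄ᵢ | A·ȳᵢ
rectangular body | 24000.00 | 80.00 | 75.00 | 1920000.00 | 1800000.00
semicircular top | 10053.10 | 80.00 | 183.95 | 804247.72 | 1849297.81
triangular fin | 750.00 | 185.00 | 6.67 | 138750.00 | 5000.00
Σ | 34803.10 |  |  | 2862997.72 | 3654297.81
x_c = 2862997.72 / 34803.10 = 82.26 mm
y_c = 3654297.81 / 34803.10 = 105.00 mm

x_c = 82.26 mm, y_c = 105.00 mm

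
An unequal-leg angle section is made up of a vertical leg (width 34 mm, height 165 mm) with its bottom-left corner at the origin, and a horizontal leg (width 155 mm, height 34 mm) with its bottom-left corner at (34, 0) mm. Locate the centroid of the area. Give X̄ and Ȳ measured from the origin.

X̄ = 62.77 mm, Ȳ = 50.77 mm

vertical leg: A = 34 × 165 = 5610.00, centroid at (17.00, 82.50).
horizontal leg: A = 155 × 34 = 5270.00, centroid at (111.50, 17.00).
ΣA = 10880.00 mm²
ΣAX̄ = (5610.00)(17.00) + (5270.00)(111.50) = 682975.00 mm³
ΣAȲ = (5610.00)(82.50) + (5270.00)(17.00) = 552415.00 mm³
X̄ = 682975.00 / 10880.00 = 62.77 mm
Ȳ = 552415.00 / 10880.00 = 50.77 mm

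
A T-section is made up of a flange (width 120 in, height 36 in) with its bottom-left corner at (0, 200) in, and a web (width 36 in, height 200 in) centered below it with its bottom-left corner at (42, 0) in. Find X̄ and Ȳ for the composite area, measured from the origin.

web: A = 36 × 200 = 7200.00, centroid at (60.00, 100.00).
flange: A = 120 × 36 = 4320.00, centroid at (60.00, 218.00).
ΣA = 11520.00 in²
ΣAX̄ = (7200.00)(60.00) + (4320.00)(60.00) = 691200.00 in³
ΣAȲ = (7200.00)(100.00) + (4320.00)(218.00) = 1661760.00 in³
X̄ = 691200.00 / 11520.00 = 60.00 in
Ȳ = 1661760.00 / 11520.00 = 144.25 in

X̄ = 60.00 in, Ȳ = 144.25 in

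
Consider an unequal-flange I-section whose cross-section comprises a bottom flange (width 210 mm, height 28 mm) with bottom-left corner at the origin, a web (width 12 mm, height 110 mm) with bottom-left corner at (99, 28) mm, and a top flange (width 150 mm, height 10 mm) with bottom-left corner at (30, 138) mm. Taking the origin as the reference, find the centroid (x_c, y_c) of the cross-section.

Part | A | x̄ᵢ | ȳᵢ | A·x̄ᵢ | A·ȳᵢ
bottom flange | 5880.00 | 105.00 | 14.00 | 617400.00 | 82320.00
web | 1320.00 | 105.00 | 83.00 | 138600.00 | 109560.00
top flange | 1500.00 | 105.00 | 143.00 | 157500.00 | 214500.00
Σ | 8700.00 |  |  | 913500.00 | 406380.00
x_c = 913500.00 / 8700.00 = 105.00 mm
y_c = 406380.00 / 8700.00 = 46.71 mm

x_c = 105.00 mm, y_c = 46.71 mm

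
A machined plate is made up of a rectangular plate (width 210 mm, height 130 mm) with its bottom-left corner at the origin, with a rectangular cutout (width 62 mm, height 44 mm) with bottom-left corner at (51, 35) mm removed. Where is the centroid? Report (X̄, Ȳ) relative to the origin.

X̄ = 107.55 mm, Ȳ = 65.89 mm

plate: A = 210 × 130 = 27300.00, centroid at (105.00, 65.00).
hole: A = −(62 × 44) = -2728.00, centroid at (82.00, 57.00).
ΣA = 24572.00 mm², ΣAX̄ = 2642804.00 mm³, ΣAȲ = 1619004.00 mm³.
X̄ = 2642804.00/24572.00 = 107.55 mm; Ȳ = 1619004.00/24572.00 = 65.89 mm.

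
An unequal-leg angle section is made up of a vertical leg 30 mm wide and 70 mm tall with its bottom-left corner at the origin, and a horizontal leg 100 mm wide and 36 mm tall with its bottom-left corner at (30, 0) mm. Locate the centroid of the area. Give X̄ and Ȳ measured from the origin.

X̄ = 56.05 mm, Ȳ = 24.26 mm

Part | A | x̄ᵢ | ȳᵢ | A·x̄ᵢ | A·ȳᵢ
vertical leg | 2100.00 | 15.00 | 35.00 | 31500.00 | 73500.00
horizontal leg | 3600.00 | 80.00 | 18.00 | 288000.00 | 64800.00
Σ | 5700.00 |  |  | 319500.00 | 138300.00
X̄ = 319500.00 / 5700.00 = 56.05 mm
Ȳ = 138300.00 / 5700.00 = 24.26 mm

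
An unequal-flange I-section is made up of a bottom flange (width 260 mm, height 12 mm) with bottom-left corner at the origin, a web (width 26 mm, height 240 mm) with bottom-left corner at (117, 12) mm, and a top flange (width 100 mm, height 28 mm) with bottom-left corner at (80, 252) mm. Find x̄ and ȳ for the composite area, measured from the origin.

x̄ = 130.00 mm, ȳ = 130.53 mm

Part | A | x̄ᵢ | ȳᵢ | A·x̄ᵢ | A·ȳᵢ
bottom flange | 3120.00 | 130.00 | 6.00 | 405600.00 | 18720.00
web | 6240.00 | 130.00 | 132.00 | 811200.00 | 823680.00
top flange | 2800.00 | 130.00 | 266.00 | 364000.00 | 744800.00
Σ | 12160.00 |  |  | 1580800.00 | 1587200.00
x̄ = 1580800.00 / 12160.00 = 130.00 mm
ȳ = 1587200.00 / 12160.00 = 130.53 mm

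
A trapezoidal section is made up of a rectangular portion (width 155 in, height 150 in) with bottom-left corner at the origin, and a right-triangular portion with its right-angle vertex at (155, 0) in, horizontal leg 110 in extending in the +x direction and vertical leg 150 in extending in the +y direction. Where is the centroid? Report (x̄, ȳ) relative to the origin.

Part | A | x̄ᵢ | ȳᵢ | A·x̄ᵢ | A·ȳᵢ
rectangular portion | 23250.00 | 77.50 | 75.00 | 1801875.00 | 1743750.00
triangular portion | 8250.00 | 191.67 | 50.00 | 1581250.00 | 412500.00
Σ | 31500.00 |  |  | 3383125.00 | 2156250.00
x̄ = 3383125.00 / 31500.00 = 107.40 in
ȳ = 2156250.00 / 31500.00 = 68.45 in

x̄ = 107.40 in, ȳ = 68.45 in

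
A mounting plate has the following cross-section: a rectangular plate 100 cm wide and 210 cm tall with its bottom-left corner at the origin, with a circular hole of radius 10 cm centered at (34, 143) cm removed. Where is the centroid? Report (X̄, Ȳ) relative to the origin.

Part | A | x̄ᵢ | ȳᵢ | A·x̄ᵢ | A·ȳᵢ
plate | 21000.00 | 50.00 | 105.00 | 1050000.00 | 2205000.00
hole | -314.16 | 34.00 | 143.00 | -10681.42 | -44924.77
Σ | 20685.84 |  |  | 1039318.58 | 2160075.23
X̄ = 1039318.58 / 20685.84 = 50.24 cm
Ȳ = 2160075.23 / 20685.84 = 104.42 cm

X̄ = 50.24 cm, Ȳ = 104.42 cm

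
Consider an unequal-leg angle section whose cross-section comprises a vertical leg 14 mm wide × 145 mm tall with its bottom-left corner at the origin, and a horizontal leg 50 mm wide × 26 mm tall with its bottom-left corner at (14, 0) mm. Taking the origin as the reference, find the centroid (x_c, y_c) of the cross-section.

x_c = 19.49 mm, y_c = 49.27 mm

vertical leg: A = 14 × 145 = 2030.00, centroid at (7.00, 72.50).
horizontal leg: A = 50 × 26 = 1300.00, centroid at (39.00, 13.00).
ΣA = 3330.00 mm², ΣAx_c = 64910.00 mm³, ΣAy_c = 164075.00 mm³.
x_c = 64910.00/3330.00 = 19.49 mm; y_c = 164075.00/3330.00 = 49.27 mm.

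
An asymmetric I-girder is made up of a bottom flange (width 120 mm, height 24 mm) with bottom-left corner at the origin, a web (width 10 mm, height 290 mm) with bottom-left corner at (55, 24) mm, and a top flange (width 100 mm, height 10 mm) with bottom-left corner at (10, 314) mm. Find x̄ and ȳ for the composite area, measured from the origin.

x̄ = 60.00 mm, ȳ = 124.43 mm

Part | A | x̄ᵢ | ȳᵢ | A·x̄ᵢ | A·ȳᵢ
bottom flange | 2880.00 | 60.00 | 12.00 | 172800.00 | 34560.00
web | 2900.00 | 60.00 | 169.00 | 174000.00 | 490100.00
top flange | 1000.00 | 60.00 | 319.00 | 60000.00 | 319000.00
Σ | 6780.00 |  |  | 406800.00 | 843660.00
x̄ = 406800.00 / 6780.00 = 60.00 mm
ȳ = 843660.00 / 6780.00 = 124.43 mm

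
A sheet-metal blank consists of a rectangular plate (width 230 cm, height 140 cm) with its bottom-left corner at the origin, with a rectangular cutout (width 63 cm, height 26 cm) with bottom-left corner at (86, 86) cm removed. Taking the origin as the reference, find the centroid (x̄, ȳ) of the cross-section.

Part | A | x̄ᵢ | ȳᵢ | A·x̄ᵢ | A·ȳᵢ
plate | 32200.00 | 115.00 | 70.00 | 3703000.00 | 2254000.00
hole | -1638.00 | 117.50 | 99.00 | -192465.00 | -162162.00
Σ | 30562.00 |  |  | 3510535.00 | 2091838.00
x̄ = 3510535.00 / 30562.00 = 114.87 cm
ȳ = 2091838.00 / 30562.00 = 68.45 cm

x̄ = 114.87 cm, ȳ = 68.45 cm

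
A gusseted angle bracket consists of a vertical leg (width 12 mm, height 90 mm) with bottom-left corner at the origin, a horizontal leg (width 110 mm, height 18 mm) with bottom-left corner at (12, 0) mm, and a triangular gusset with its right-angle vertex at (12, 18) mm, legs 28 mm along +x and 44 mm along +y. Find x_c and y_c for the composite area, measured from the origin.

x_c = 41.43 mm, y_c = 23.54 mm

vertical leg: A = 12 × 90 = 1080.00, centroid at (6.00, 45.00).
horizontal leg: A = 110 × 18 = 1980.00, centroid at (67.00, 9.00).
gusset: A = ½·28·44 = 616.00, centroid at (21.33, 32.67).
ΣA = 3676.00 mm²
ΣAx_c = (1080.00)(6.00) + (1980.00)(67.00) + (616.00)(21.33) = 152281.33 mm³
ΣAy_c = (1080.00)(45.00) + (1980.00)(9.00) + (616.00)(32.67) = 86542.67 mm³
x_c = 152281.33 / 3676.00 = 41.43 mm
y_c = 86542.67 / 3676.00 = 23.54 mm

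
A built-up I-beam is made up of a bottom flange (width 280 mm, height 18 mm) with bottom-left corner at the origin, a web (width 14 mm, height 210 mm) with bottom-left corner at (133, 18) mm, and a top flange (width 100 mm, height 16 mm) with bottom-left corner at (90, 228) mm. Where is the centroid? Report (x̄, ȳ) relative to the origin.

bottom flange: A = 280 × 18 = 5040.00, centroid at (140.00, 9.00).
web: A = 14 × 210 = 2940.00, centroid at (140.00, 123.00).
top flange: A = 100 × 16 = 1600.00, centroid at (140.00, 236.00).
ΣA = 9580.00 mm²
ΣAx̄ = (5040.00)(140.00) + (2940.00)(140.00) + (1600.00)(140.00) = 1341200.00 mm³
ΣAȳ = (5040.00)(9.00) + (2940.00)(123.00) + (1600.00)(236.00) = 784580.00 mm³
x̄ = 1341200.00 / 9580.00 = 140.00 mm
ȳ = 784580.00 / 9580.00 = 81.90 mm

x̄ = 140.00 mm, ȳ = 81.90 mm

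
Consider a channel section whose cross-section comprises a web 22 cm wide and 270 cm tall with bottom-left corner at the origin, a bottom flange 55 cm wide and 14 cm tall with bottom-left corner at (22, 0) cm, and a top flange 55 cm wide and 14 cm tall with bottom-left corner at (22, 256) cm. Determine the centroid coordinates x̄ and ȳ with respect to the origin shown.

x̄ = 18.93 cm, ȳ = 135.00 cm

web: A = 22 × 270 = 5940.00, centroid at (11.00, 135.00).
bottom flange: A = 55 × 14 = 770.00, centroid at (49.50, 7.00).
top flange: A = 55 × 14 = 770.00, centroid at (49.50, 263.00).
ΣA = 7480.00 cm²
ΣAx̄ = (5940.00)(11.00) + (770.00)(49.50) + (770.00)(49.50) = 141570.00 cm³
ΣAȳ = (5940.00)(135.00) + (770.00)(7.00) + (770.00)(263.00) = 1009800.00 cm³
x̄ = 141570.00 / 7480.00 = 18.93 cm
ȳ = 1009800.00 / 7480.00 = 135.00 cm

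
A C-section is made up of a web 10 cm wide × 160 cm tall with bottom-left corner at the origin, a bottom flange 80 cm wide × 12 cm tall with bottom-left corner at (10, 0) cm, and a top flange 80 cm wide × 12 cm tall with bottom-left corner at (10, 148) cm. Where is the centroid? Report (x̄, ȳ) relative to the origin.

web: A = 10 × 160 = 1600.00, centroid at (5.00, 80.00).
bottom flange: A = 80 × 12 = 960.00, centroid at (50.00, 6.00).
top flange: A = 80 × 12 = 960.00, centroid at (50.00, 154.00).
ΣA = 3520.00 cm², ΣAx̄ = 104000.00 cm³, ΣAȳ = 281600.00 cm³.
x̄ = 104000.00/3520.00 = 29.55 cm; ȳ = 281600.00/3520.00 = 80.00 cm.

x̄ = 29.55 cm, ȳ = 80.00 cm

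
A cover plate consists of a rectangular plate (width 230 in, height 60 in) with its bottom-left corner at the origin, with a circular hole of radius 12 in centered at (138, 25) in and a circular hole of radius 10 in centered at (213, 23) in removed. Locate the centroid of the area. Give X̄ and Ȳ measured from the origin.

X̄ = 111.84 in, Ȳ = 30.34 in

plate: A = 230 × 60 = 13800.00, centroid at (115.00, 30.00).
hole 1: A = −π·12² = -452.39, centroid at (138.00, 25.00).
hole 2: A = −π·10² = -314.16, centroid at (213.00, 23.00).
ΣA = 13033.45 in², ΣAX̄ = 1457654.35 in³, ΣAȲ = 395464.60 in³.
X̄ = 1457654.35/13033.45 = 111.84 in; Ȳ = 395464.60/13033.45 = 30.34 in.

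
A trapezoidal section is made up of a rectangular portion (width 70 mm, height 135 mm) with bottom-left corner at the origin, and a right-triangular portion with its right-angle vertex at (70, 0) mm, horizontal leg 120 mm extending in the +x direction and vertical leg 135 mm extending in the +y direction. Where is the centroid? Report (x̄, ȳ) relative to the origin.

rectangular portion: A = 70 × 135 = 9450.00, centroid at (35.00, 67.50).
triangular portion: A = ½·120·135 = 8100.00, centroid at (110.00, 45.00).
ΣA = 17550.00 mm²
ΣAx̄ = (9450.00)(35.00) + (8100.00)(110.00) = 1221750.00 mm³
ΣAȳ = (9450.00)(67.50) + (8100.00)(45.00) = 1002375.00 mm³
x̄ = 1221750.00 / 17550.00 = 69.62 mm
ȳ = 1002375.00 / 17550.00 = 57.12 mm

x̄ = 69.62 mm, ȳ = 57.12 mm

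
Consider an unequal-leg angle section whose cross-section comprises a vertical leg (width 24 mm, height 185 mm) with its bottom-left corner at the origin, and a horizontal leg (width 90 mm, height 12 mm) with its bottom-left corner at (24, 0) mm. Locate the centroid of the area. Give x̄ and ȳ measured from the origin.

x̄ = 23.15 mm, ȳ = 75.58 mm

vertical leg: A = 24 × 185 = 4440.00, centroid at (12.00, 92.50).
horizontal leg: A = 90 × 12 = 1080.00, centroid at (69.00, 6.00).
ΣA = 5520.00 mm², ΣAx̄ = 127800.00 mm³, ΣAȳ = 417180.00 mm³.
x̄ = 127800.00/5520.00 = 23.15 mm; ȳ = 417180.00/5520.00 = 75.58 mm.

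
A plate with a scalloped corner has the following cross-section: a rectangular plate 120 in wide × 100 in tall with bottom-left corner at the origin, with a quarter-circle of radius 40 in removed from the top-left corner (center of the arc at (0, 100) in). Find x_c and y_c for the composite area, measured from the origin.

x_c = 65.03 in, y_c = 46.14 in

Part | A | x̄ᵢ | ȳᵢ | A·x̄ᵢ | A·ȳᵢ
plate | 12000.00 | 60.00 | 50.00 | 720000.00 | 600000.00
removed quarter-circle | -1256.64 | 16.98 | 83.02 | -21333.33 | -104330.37
Σ | 10743.36 |  |  | 698666.67 | 495669.63
x_c = 698666.67 / 10743.36 = 65.03 in
y_c = 495669.63 / 10743.36 = 46.14 in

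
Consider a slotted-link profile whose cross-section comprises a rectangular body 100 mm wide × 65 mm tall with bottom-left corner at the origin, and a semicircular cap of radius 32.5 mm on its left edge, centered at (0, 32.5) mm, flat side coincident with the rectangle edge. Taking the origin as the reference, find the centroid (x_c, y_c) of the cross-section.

rectangular body: A = 100 × 65 = 6500.00, centroid at (50.00, 32.50).
semicircular end: A = ½π·32.5² = 1659.15, centroid at (-13.79, 32.50).
ΣA = 8159.15 mm²
ΣAx_c = (6500.00)(50.00) + (1659.15)(-13.79) = 302114.58 mm³
ΣAy_c = (6500.00)(32.50) + (1659.15)(32.50) = 265172.49 mm³
x_c = 302114.58 / 8159.15 = 37.03 mm
y_c = 265172.49 / 8159.15 = 32.50 mm

x_c = 37.03 mm, y_c = 32.50 mm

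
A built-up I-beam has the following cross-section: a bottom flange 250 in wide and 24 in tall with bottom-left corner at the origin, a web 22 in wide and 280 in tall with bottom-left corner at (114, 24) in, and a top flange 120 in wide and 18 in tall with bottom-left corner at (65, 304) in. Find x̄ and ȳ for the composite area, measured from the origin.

bottom flange: A = 250 × 24 = 6000.00, centroid at (125.00, 12.00).
web: A = 22 × 280 = 6160.00, centroid at (125.00, 164.00).
top flange: A = 120 × 18 = 2160.00, centroid at (125.00, 313.00).
ΣA = 14320.00 in²
ΣAx̄ = (6000.00)(125.00) + (6160.00)(125.00) + (2160.00)(125.00) = 1790000.00 in³
ΣAȳ = (6000.00)(12.00) + (6160.00)(164.00) + (2160.00)(313.00) = 1758320.00 in³
x̄ = 1790000.00 / 14320.00 = 125.00 in
ȳ = 1758320.00 / 14320.00 = 122.79 in

x̄ = 125.00 in, ȳ = 122.79 in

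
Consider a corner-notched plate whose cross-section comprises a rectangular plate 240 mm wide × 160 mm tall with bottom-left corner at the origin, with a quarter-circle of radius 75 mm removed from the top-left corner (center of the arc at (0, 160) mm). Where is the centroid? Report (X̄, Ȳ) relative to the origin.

X̄ = 131.46 mm, Ȳ = 73.74 mm

Part | A | x̄ᵢ | ȳᵢ | A·x̄ᵢ | A·ȳᵢ
plate | 38400.00 | 120.00 | 80.00 | 4608000.00 | 3072000.00
removed quarter-circle | -4417.86 | 31.83 | 128.17 | -140625.00 | -566233.35
Σ | 33982.14 |  |  | 4467375.00 | 2505766.65
X̄ = 4467375.00 / 33982.14 = 131.46 mm
Ȳ = 2505766.65 / 33982.14 = 73.74 mm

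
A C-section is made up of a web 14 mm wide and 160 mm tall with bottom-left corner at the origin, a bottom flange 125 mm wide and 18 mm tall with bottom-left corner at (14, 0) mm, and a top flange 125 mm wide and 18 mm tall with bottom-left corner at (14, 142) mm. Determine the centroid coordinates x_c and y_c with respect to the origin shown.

x_c = 53.40 mm, y_c = 80.00 mm

web: A = 14 × 160 = 2240.00, centroid at (7.00, 80.00).
bottom flange: A = 125 × 18 = 2250.00, centroid at (76.50, 9.00).
top flange: A = 125 × 18 = 2250.00, centroid at (76.50, 151.00).
ΣA = 6740.00 mm², ΣAx_c = 359930.00 mm³, ΣAy_c = 539200.00 mm³.
x_c = 359930.00/6740.00 = 53.40 mm; y_c = 539200.00/6740.00 = 80.00 mm.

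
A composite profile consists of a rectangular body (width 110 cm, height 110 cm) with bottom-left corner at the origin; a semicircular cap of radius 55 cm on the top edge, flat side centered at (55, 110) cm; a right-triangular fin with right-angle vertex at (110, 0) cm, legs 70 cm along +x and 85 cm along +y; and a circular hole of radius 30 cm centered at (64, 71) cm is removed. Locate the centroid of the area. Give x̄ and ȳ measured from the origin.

rectangular body: A = 110 × 110 = 12100.00, centroid at (55.00, 55.00).
semicircular top: A = ½π·55² = 4751.66, centroid at (55.00, 133.34).
triangular fin: A = ½·70·85 = 2975.00, centroid at (133.33, 28.33).
hole: A = −π·30² = -2827.43, centroid at (64.00, 71.00).
ΣA = 16999.23 cm²
ΣAx̄ = (12100.00)(55.00) + (4751.66)(55.00) + (2975.00)(133.33) + (-2827.43)(64.00) = 1142552.17 cm³
ΣAȳ = (12100.00)(55.00) + (4751.66)(133.34) + (2975.00)(28.33) + (-2827.43)(71.00) = 1182643.04 cm³
x̄ = 1142552.17 / 16999.23 = 67.21 cm
ȳ = 1182643.04 / 16999.23 = 69.57 cm

x̄ = 67.21 cm, ȳ = 69.57 cm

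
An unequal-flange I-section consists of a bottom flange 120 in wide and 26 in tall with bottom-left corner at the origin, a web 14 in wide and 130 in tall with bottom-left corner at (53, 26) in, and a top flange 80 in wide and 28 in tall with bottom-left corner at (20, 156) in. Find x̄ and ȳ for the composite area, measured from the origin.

x̄ = 60.00 in, ȳ = 81.75 in

bottom flange: A = 120 × 26 = 3120.00, centroid at (60.00, 13.00).
web: A = 14 × 130 = 1820.00, centroid at (60.00, 91.00).
top flange: A = 80 × 28 = 2240.00, centroid at (60.00, 170.00).
ΣA = 7180.00 in², ΣAx̄ = 430800.00 in³, ΣAȳ = 586980.00 in³.
x̄ = 430800.00/7180.00 = 60.00 in; ȳ = 586980.00/7180.00 = 81.75 in.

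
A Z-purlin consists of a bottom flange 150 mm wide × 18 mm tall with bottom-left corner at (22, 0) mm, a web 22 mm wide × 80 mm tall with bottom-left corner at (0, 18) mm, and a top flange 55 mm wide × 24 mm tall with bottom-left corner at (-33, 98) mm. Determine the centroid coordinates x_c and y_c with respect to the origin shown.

bottom flange: A = 150 × 18 = 2700.00, centroid at (97.00, 9.00).
web: A = 22 × 80 = 1760.00, centroid at (11.00, 58.00).
top flange: A = 55 × 24 = 1320.00, centroid at (-5.50, 110.00).
ΣA = 5780.00 mm², ΣAx_c = 274000.00 mm³, ΣAy_c = 271580.00 mm³.
x_c = 274000.00/5780.00 = 47.40 mm; y_c = 271580.00/5780.00 = 46.99 mm.

x_c = 47.40 mm, y_c = 46.99 mm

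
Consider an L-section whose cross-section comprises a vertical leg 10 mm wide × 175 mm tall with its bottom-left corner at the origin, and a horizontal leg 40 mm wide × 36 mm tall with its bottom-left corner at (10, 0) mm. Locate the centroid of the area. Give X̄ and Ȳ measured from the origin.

X̄ = 16.29 mm, Ȳ = 56.13 mm

vertical leg: A = 10 × 175 = 1750.00, centroid at (5.00, 87.50).
horizontal leg: A = 40 × 36 = 1440.00, centroid at (30.00, 18.00).
ΣA = 3190.00 mm², ΣAX̄ = 51950.00 mm³, ΣAȲ = 179045.00 mm³.
X̄ = 51950.00/3190.00 = 16.29 mm; Ȳ = 179045.00/3190.00 = 56.13 mm.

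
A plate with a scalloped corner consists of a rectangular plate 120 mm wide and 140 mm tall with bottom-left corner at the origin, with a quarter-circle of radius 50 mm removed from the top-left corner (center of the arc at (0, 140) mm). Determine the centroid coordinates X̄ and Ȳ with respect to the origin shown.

plate: A = 120 × 140 = 16800.00, centroid at (60.00, 70.00).
removed quarter-circle: A = −¼π·50² = -1963.50, centroid at (21.22, 118.78).
ΣA = 14836.50 mm², ΣAX̄ = 966333.33 mm³, ΣAȲ = 942777.31 mm³.
X̄ = 966333.33/14836.50 = 65.13 mm; Ȳ = 942777.31/14836.50 = 63.54 mm.

X̄ = 65.13 mm, Ȳ = 63.54 mm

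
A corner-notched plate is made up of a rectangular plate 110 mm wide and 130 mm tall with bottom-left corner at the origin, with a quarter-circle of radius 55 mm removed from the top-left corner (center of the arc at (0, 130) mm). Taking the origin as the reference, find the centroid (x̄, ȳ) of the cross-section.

plate: A = 110 × 130 = 14300.00, centroid at (55.00, 65.00).
removed quarter-circle: A = −¼π·55² = -2375.83, centroid at (23.34, 106.66).
ΣA = 11924.17 mm², ΣAx̄ = 731041.67 mm³, ΣAȳ = 676100.51 mm³.
x̄ = 731041.67/11924.17 = 61.31 mm; ȳ = 676100.51/11924.17 = 56.70 mm.

x̄ = 61.31 mm, ȳ = 56.70 mm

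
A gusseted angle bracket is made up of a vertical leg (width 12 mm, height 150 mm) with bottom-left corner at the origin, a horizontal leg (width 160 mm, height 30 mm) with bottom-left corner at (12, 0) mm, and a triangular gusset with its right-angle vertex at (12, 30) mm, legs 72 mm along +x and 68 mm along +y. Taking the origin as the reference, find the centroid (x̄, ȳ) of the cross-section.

x̄ = 59.74 mm, ȳ = 37.13 mm

Part | A | x̄ᵢ | ȳᵢ | A·x̄ᵢ | A·ȳᵢ
vertical leg | 1800.00 | 6.00 | 75.00 | 10800.00 | 135000.00
horizontal leg | 4800.00 | 92.00 | 15.00 | 441600.00 | 72000.00
gusset | 2448.00 | 36.00 | 52.67 | 88128.00 | 128928.00
Σ | 9048.00 |  |  | 540528.00 | 335928.00
x̄ = 540528.00 / 9048.00 = 59.74 mm
ȳ = 335928.00 / 9048.00 = 37.13 mm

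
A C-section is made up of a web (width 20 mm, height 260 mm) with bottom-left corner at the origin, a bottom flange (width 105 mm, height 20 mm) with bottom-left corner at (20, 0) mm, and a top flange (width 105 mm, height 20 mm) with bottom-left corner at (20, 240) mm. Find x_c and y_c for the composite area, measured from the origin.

x_c = 37.93 mm, y_c = 130.00 mm

web: A = 20 × 260 = 5200.00, centroid at (10.00, 130.00).
bottom flange: A = 105 × 20 = 2100.00, centroid at (72.50, 10.00).
top flange: A = 105 × 20 = 2100.00, centroid at (72.50, 250.00).
ΣA = 9400.00 mm²
ΣAx_c = (5200.00)(10.00) + (2100.00)(72.50) + (2100.00)(72.50) = 356500.00 mm³
ΣAy_c = (5200.00)(130.00) + (2100.00)(10.00) + (2100.00)(250.00) = 1222000.00 mm³
x_c = 356500.00 / 9400.00 = 37.93 mm
y_c = 1222000.00 / 9400.00 = 130.00 mm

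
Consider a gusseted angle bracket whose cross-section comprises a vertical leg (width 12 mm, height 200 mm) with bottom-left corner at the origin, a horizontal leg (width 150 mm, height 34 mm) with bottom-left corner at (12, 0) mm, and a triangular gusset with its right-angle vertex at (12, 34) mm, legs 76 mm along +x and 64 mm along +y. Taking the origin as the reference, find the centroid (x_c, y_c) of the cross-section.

vertical leg: A = 12 × 200 = 2400.00, centroid at (6.00, 100.00).
horizontal leg: A = 150 × 34 = 5100.00, centroid at (87.00, 17.00).
gusset: A = ½·76·64 = 2432.00, centroid at (37.33, 55.33).
ΣA = 9932.00 mm²
ΣAx_c = (2400.00)(6.00) + (5100.00)(87.00) + (2432.00)(37.33) = 548894.67 mm³
ΣAy_c = (2400.00)(100.00) + (5100.00)(17.00) + (2432.00)(55.33) = 461270.67 mm³
x_c = 548894.67 / 9932.00 = 55.27 mm
y_c = 461270.67 / 9932.00 = 46.44 mm

x_c = 55.27 mm, y_c = 46.44 mm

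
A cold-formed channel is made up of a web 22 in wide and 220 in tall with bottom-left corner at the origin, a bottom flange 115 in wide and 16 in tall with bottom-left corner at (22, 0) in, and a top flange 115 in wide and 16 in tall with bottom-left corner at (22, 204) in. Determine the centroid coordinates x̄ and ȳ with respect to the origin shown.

web: A = 22 × 220 = 4840.00, centroid at (11.00, 110.00).
bottom flange: A = 115 × 16 = 1840.00, centroid at (79.50, 8.00).
top flange: A = 115 × 16 = 1840.00, centroid at (79.50, 212.00).
ΣA = 8520.00 in²
ΣAx̄ = (4840.00)(11.00) + (1840.00)(79.50) + (1840.00)(79.50) = 345800.00 in³
ΣAȳ = (4840.00)(110.00) + (1840.00)(8.00) + (1840.00)(212.00) = 937200.00 in³
x̄ = 345800.00 / 8520.00 = 40.59 in
ȳ = 937200.00 / 8520.00 = 110.00 in

x̄ = 40.59 in, ȳ = 110.00 in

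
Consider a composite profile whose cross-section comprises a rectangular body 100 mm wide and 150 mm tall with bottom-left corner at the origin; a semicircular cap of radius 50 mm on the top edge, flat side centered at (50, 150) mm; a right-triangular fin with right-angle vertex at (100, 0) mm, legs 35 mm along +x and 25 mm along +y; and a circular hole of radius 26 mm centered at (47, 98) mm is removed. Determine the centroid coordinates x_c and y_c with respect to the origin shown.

x_c = 51.93 mm, y_c = 92.39 mm

Part | A | x̄ᵢ | ȳᵢ | A·x̄ᵢ | A·ȳᵢ
rectangular body | 15000.00 | 50.00 | 75.00 | 750000.00 | 1125000.00
semicircular top | 3926.99 | 50.00 | 171.22 | 196349.54 | 672381.96
triangular fin | 437.50 | 111.67 | 8.33 | 48854.17 | 3645.83
hole | -2123.72 | 47.00 | 98.00 | -99814.68 | -208124.23
Σ | 17240.77 |  |  | 895389.03 | 1592903.56
x_c = 895389.03 / 17240.77 = 51.93 mm
y_c = 1592903.56 / 17240.77 = 92.39 mm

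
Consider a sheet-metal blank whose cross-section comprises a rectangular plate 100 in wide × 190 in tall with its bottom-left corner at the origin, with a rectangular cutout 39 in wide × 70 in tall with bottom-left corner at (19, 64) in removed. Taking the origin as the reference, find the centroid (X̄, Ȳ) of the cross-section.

X̄ = 51.93 in, Ȳ = 94.33 in

plate: A = 100 × 190 = 19000.00, centroid at (50.00, 95.00).
hole: A = −(39 × 70) = -2730.00, centroid at (38.50, 99.00).
ΣA = 16270.00 in², ΣAX̄ = 844895.00 in³, ΣAȲ = 1534730.00 in³.
X̄ = 844895.00/16270.00 = 51.93 in; Ȳ = 1534730.00/16270.00 = 94.33 in.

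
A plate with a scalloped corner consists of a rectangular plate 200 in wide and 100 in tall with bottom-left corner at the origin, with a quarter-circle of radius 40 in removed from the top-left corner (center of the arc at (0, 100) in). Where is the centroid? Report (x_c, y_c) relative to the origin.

x_c = 105.57 in, y_c = 47.79 in

plate: A = 200 × 100 = 20000.00, centroid at (100.00, 50.00).
removed quarter-circle: A = −¼π·40² = -1256.64, centroid at (16.98, 83.02).
ΣA = 18743.36 in², ΣAx_c = 1978666.67 in³, ΣAy_c = 895669.63 in³.
x_c = 1978666.67/18743.36 = 105.57 in; y_c = 895669.63/18743.36 = 47.79 in.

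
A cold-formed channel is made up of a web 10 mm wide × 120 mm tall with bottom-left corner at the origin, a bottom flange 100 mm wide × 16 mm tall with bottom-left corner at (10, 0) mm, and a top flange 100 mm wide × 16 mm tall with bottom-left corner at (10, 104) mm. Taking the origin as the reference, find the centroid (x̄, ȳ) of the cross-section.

x̄ = 45.00 mm, ȳ = 60.00 mm

web: A = 10 × 120 = 1200.00, centroid at (5.00, 60.00).
bottom flange: A = 100 × 16 = 1600.00, centroid at (60.00, 8.00).
top flange: A = 100 × 16 = 1600.00, centroid at (60.00, 112.00).
ΣA = 4400.00 mm², ΣAx̄ = 198000.00 mm³, ΣAȳ = 264000.00 mm³.
x̄ = 198000.00/4400.00 = 45.00 mm; ȳ = 264000.00/4400.00 = 60.00 mm.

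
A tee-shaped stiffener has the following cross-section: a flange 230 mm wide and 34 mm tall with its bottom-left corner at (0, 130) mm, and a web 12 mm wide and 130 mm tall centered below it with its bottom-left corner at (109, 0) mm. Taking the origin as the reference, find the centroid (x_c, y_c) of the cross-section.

Part | A | x̄ᵢ | ȳᵢ | A·x̄ᵢ | A·ȳᵢ
web | 1560.00 | 115.00 | 65.00 | 179400.00 | 101400.00
flange | 7820.00 | 115.00 | 147.00 | 899300.00 | 1149540.00
Σ | 9380.00 |  |  | 1078700.00 | 1250940.00
x_c = 1078700.00 / 9380.00 = 115.00 mm
y_c = 1250940.00 / 9380.00 = 133.36 mm

x_c = 115.00 mm, y_c = 133.36 mm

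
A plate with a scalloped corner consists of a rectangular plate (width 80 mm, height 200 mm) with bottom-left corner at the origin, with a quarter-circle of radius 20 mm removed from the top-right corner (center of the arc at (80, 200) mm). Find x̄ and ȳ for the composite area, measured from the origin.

Part | A | x̄ᵢ | ȳᵢ | A·x̄ᵢ | A·ȳᵢ
plate | 16000.00 | 40.00 | 100.00 | 640000.00 | 1600000.00
removed quarter-circle | -314.16 | 71.51 | 191.51 | -22466.07 | -60165.19
Σ | 15685.84 |  |  | 617533.93 | 1539834.81
x̄ = 617533.93 / 15685.84 = 39.37 mm
ȳ = 1539834.81 / 15685.84 = 98.17 mm

x̄ = 39.37 mm, ȳ = 98.17 mm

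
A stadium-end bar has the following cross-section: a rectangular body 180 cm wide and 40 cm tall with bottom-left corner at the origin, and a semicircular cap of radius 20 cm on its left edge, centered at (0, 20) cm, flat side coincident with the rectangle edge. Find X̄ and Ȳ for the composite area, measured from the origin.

rectangular body: A = 180 × 40 = 7200.00, centroid at (90.00, 20.00).
semicircular end: A = ½π·20² = 628.32, centroid at (-8.49, 20.00).
ΣA = 7828.32 cm²
ΣAX̄ = (7200.00)(90.00) + (628.32)(-8.49) = 642666.67 cm³
ΣAȲ = (7200.00)(20.00) + (628.32)(20.00) = 156566.37 cm³
X̄ = 642666.67 / 7828.32 = 82.10 cm
Ȳ = 156566.37 / 7828.32 = 20.00 cm

X̄ = 82.10 cm, Ȳ = 20.00 cm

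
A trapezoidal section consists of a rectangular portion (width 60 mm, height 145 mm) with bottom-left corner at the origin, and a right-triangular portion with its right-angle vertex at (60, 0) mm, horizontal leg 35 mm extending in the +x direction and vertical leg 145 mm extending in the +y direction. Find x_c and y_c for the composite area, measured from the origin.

Part | A | x̄ᵢ | ȳᵢ | A·x̄ᵢ | A·ȳᵢ
rectangular portion | 8700.00 | 30.00 | 72.50 | 261000.00 | 630750.00
triangular portion | 2537.50 | 71.67 | 48.33 | 181854.17 | 122645.83
Σ | 11237.50 |  |  | 442854.17 | 753395.83
x_c = 442854.17 / 11237.50 = 39.41 mm
y_c = 753395.83 / 11237.50 = 67.04 mm

x_c = 39.41 mm, y_c = 67.04 mm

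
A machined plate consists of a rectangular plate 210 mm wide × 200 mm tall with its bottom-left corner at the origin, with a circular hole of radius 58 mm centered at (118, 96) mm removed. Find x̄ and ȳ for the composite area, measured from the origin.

plate: A = 210 × 200 = 42000.00, centroid at (105.00, 100.00).
hole: A = −π·58² = -10568.32, centroid at (118.00, 96.00).
ΣA = 31431.68 mm²
ΣAx̄ = (42000.00)(105.00) + (-10568.32)(118.00) = 3162938.51 mm³
ΣAȳ = (42000.00)(100.00) + (-10568.32)(96.00) = 3185441.50 mm³
x̄ = 3162938.51 / 31431.68 = 100.63 mm
ȳ = 3185441.50 / 31431.68 = 101.34 mm

x̄ = 100.63 mm, ȳ = 101.34 mm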